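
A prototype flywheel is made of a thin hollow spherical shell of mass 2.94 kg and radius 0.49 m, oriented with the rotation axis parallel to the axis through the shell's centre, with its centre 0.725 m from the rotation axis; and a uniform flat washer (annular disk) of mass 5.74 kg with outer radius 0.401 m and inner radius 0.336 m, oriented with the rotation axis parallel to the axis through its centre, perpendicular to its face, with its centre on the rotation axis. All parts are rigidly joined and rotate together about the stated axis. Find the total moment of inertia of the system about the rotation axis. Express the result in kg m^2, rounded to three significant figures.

2.80

Spherical shell: I_cm = (2/3)MR² = (2/3)(2.94)(0.49)² = 0.4706 kg m^2; centre at d = 0.725 m, so I = I_cm + Md² gives I = 0.4706 + (2.94)(0.725)² = 2.0159 kg m^2.
Annular disk: I_cm = (1/2)M(R²+r²) = (1/2)(5.74)[(0.401)² + (0.336)²] = 0.78551 kg m^2; axis through the centre, so I = 0.78551 kg m^2.
Total I = 2.0159 + 0.78551 = 2.8014 kg m^2.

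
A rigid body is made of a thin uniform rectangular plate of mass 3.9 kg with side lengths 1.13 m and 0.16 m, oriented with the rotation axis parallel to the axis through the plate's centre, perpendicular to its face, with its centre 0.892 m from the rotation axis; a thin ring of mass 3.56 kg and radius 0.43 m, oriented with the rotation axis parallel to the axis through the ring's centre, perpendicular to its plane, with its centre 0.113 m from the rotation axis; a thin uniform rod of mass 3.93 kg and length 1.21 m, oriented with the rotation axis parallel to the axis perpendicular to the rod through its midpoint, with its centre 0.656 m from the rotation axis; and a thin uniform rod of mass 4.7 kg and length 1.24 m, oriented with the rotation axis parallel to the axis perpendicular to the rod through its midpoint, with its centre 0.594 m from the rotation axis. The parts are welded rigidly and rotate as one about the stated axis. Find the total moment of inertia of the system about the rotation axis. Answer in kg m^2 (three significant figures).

Rectangular plate: I_cm = (1/12)M(a²+b²) = (1/12)(3.9)[(1.13)² + (0.16)²] = 0.42331 kg m^2; centre at d = 0.892 m, so I = I_cm + Md² gives I = 0.42331 + (3.9)(0.892)² = 3.5264 kg m^2.
Thin ring: I_cm = MR² = (3.56)(0.43)² = 0.65824 kg m^2; centre at d = 0.113 m, so I = I_cm + Md² gives I = 0.65824 + (3.56)(0.113)² = 0.7037 kg m^2.
Thin rod: I_cm = (1/12)ML² = (1/12)(3.93)(1.21)² = 0.47949 kg m^2; centre at d = 0.656 m, so I = I_cm + Md² gives I = 0.47949 + (3.93)(0.656)² = 2.1707 kg m^2.
Thin rod: I_cm = (1/12)ML² = (1/12)(4.7)(1.24)² = 0.60223 kg m^2; centre at d = 0.594 m, so I = I_cm + Md² gives I = 0.60223 + (4.7)(0.594)² = 2.2606 kg m^2.
Total I = 3.5264 + 0.7037 + 2.1707 + 2.2606 = 8.6614 kg m^2.

8.66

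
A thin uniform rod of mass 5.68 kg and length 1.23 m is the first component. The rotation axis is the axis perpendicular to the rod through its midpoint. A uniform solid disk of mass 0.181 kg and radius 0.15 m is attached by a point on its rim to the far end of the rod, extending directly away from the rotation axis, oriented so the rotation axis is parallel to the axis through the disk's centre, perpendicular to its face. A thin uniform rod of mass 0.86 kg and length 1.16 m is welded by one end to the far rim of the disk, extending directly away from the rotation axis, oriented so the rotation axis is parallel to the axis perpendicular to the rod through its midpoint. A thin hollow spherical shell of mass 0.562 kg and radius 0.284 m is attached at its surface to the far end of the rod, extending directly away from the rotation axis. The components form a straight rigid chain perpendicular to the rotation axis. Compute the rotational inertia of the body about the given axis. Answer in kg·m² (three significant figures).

Thin rod: I_cm = (1/12)ML² = (1/12)(5.68)(1.23)² = 0.71611 kg·m²; axis through the centre, so I = 0.71611 kg·m².
Solid disk: I_cm = (1/2)MR² = (1/2)(0.181)(0.15)² = 0.0020362 kg·m²; centre at d = 0.615 + 0.15 = 0.765 m, so the parallel axis theorem gives I = 0.0020362 + (0.181)(0.765)² = 0.10796 kg·m².
Thin rod: I_cm = (1/12)ML² = (1/12)(0.86)(1.16)² = 0.096435 kg·m²; centre at d = 0.615 + 0.15 + 0.15 + 0.58 = 1.495 m, so the parallel axis theorem gives I = 0.096435 + (0.86)(1.495)² = 2.0186 kg·m².
Spherical shell: I_cm = (2/3)MR² = (2/3)(0.562)(0.284)² = 0.030219 kg·m²; centre at d = 0.615 + 0.15 + 0.15 + 0.58 + 0.58 + 0.284 = 2.359 m, so the parallel axis theorem gives I = 0.030219 + (0.562)(2.359)² = 3.1577 kg·m².
Total I = 0.71611 + 0.10796 + 2.0186 + 3.1577 = 6.0003 kg·m².

6.00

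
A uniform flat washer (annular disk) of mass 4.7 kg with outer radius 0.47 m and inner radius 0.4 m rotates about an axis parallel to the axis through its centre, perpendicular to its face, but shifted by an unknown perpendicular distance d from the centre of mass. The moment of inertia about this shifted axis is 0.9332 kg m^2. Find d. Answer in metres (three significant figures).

About the centre-of-mass axis, I_cm = (1/2)M(R²+r²) = (1/2)(4.7)[(0.47)² + (0.4)²] = 0.89512 kg m^2.
Parallel axis theorem: I = I_cm + Md², so Md² = 0.9332 − 0.89512 = 0.038085 kg m^2.
d = √(0.038085 / 4.7) = 0.090018 m.

0.0900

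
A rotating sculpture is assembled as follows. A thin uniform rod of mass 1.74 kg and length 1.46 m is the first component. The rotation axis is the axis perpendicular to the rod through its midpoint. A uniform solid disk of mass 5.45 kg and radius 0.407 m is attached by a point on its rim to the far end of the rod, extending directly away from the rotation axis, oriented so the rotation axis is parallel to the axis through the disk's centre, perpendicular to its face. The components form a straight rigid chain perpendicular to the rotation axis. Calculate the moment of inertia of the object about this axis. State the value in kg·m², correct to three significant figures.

7.81

Thin rod: I_cm = (1/12)ML² = (1/12)(1.74)(1.46)² = 0.30908 kg·m²; axis through the centre, so I = 0.30908 kg·m².
Solid disk: I_cm = (1/2)MR² = (1/2)(5.45)(0.407)² = 0.45139 kg·m²; centre at d = 0.73 + 0.407 = 1.137 m, so I = I_cm + Md² gives I = 0.45139 + (5.45)(1.137)² = 7.497 kg·m².
Total I = 0.30908 + 7.497 = 7.8061 kg·m².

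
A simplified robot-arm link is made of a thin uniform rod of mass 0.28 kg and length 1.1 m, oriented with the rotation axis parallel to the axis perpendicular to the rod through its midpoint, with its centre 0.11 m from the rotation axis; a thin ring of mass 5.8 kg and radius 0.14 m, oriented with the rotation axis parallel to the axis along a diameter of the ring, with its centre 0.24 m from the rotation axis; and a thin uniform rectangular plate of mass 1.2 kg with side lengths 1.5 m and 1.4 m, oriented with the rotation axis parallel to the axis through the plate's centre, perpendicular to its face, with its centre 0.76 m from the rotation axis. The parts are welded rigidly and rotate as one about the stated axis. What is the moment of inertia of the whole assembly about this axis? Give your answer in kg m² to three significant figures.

Thin rod: I_cm = (1/12)ML² = (1/12)(0.28)(1.1)² = 0.028233 kg m²; centre at d = 0.11 m, so I = I_cm + Md² gives I = 0.028233 + (0.28)(0.11)² = 0.031621 kg m².
Thin ring: I_cm = (1/2)MR² = (1/2)(5.8)(0.14)² = 0.05684 kg m²; centre at d = 0.24 m, so I = I_cm + Md² gives I = 0.05684 + (5.8)(0.24)² = 0.39092 kg m².
Rectangular plate: I_cm = (1/12)M(a²+b²) = (1/12)(1.2)[(1.5)² + (1.4)²] = 0.421 kg m²; centre at d = 0.76 m, so I = I_cm + Md² gives I = 0.421 + (1.2)(0.76)² = 1.1141 kg m².
Total I = 0.031621 + 0.39092 + 1.1141 = 1.5367 kg m².

1.54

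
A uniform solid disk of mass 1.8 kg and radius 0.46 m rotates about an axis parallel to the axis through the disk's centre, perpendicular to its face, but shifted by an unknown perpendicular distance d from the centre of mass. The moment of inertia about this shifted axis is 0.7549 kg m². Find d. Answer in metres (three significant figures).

About the centre-of-mass axis, I_cm = (1/2)MR² = (1/2)(1.8)(0.46)² = 0.19044 kg m².
Parallel axis theorem: I = I_cm + Md², so Md² = 0.7549 − 0.19044 = 0.56446 kg m².
d = √(0.56446 / 1.8) = 0.55999 m.

0.560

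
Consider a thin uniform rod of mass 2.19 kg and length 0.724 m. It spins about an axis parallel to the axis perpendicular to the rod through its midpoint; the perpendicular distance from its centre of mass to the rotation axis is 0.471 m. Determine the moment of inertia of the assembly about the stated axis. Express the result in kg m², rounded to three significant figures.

0.581

I_cm = (1/12)ML² = (1/12)(2.19)(0.724)² = 0.095662 kg m²; centre at d = 0.471 m, so I = I_cm + Md² gives I = 0.095662 + (2.19)(0.471)² = 0.58149 kg m².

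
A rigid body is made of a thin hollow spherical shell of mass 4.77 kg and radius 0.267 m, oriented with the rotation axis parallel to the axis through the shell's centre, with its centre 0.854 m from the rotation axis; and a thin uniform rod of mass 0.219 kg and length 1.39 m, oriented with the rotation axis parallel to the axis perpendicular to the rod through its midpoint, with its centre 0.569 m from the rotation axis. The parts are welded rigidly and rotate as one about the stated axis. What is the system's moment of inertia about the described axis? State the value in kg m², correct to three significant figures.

3.81

Spherical shell: I_cm = (2/3)MR² = (2/3)(4.77)(0.267)² = 0.2267 kg m²; centre at d = 0.854 m, so the parallel axis theorem gives I = 0.2267 + (4.77)(0.854)² = 3.7055 kg m².
Thin rod: I_cm = (1/12)ML² = (1/12)(0.219)(1.39)² = 0.035261 kg m²; centre at d = 0.569 m, so the parallel axis theorem gives I = 0.035261 + (0.219)(0.569)² = 0.10616 kg m².
Total I = 3.7055 + 0.10616 = 3.8117 kg m².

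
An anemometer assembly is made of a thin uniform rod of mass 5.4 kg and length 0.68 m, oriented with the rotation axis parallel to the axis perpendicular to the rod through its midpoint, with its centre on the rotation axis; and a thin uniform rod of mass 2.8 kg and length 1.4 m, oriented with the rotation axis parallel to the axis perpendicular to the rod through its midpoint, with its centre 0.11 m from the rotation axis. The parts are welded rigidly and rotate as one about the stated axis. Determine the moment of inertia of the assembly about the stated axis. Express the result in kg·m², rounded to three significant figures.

Thin rod: I_cm = (1/12)ML² = (1/12)(5.4)(0.68)² = 0.20808 kg·m²; axis through the centre, so I = 0.20808 kg·m².
Thin rod: I_cm = (1/12)ML² = (1/12)(2.8)(1.4)² = 0.45733 kg·m²; centre at d = 0.11 m, so I = I_cm + Md² gives I = 0.45733 + (2.8)(0.11)² = 0.49121 kg·m².
Total I = 0.20808 + 0.49121 = 0.69929 kg·m².

0.699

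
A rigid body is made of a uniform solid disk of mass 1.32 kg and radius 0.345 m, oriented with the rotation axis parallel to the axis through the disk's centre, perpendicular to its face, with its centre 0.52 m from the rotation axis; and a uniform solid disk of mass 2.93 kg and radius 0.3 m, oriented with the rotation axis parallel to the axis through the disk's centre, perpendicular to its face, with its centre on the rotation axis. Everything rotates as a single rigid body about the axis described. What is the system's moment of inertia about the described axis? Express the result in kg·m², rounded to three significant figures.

0.567

Solid disk: I_cm = (1/2)MR² = (1/2)(1.32)(0.345)² = 0.078556 kg·m²; centre at d = 0.52 m, so the parallel axis theorem gives I = 0.078556 + (1.32)(0.52)² = 0.43548 kg·m².
Solid disk: I_cm = (1/2)MR² = (1/2)(2.93)(0.3)² = 0.13185 kg·m²; axis through the centre, so I = 0.13185 kg·m².
Total I = 0.43548 + 0.13185 = 0.56733 kg·m².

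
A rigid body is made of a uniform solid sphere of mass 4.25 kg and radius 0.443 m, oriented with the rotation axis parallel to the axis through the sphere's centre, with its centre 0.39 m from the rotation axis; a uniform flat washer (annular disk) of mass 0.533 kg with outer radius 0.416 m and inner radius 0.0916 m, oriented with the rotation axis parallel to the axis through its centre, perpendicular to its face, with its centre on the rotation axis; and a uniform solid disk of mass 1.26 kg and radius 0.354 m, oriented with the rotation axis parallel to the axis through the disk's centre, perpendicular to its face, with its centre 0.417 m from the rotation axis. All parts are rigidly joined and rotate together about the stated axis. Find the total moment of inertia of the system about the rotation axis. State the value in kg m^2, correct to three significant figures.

Solid sphere: I_cm = (2/5)MR² = (2/5)(4.25)(0.443)² = 0.33362 kg m^2; centre at d = 0.39 m, so I = I_cm + Md² gives I = 0.33362 + (4.25)(0.39)² = 0.98005 kg m^2.
Annular disk: I_cm = (1/2)M(R²+r²) = (1/2)(0.533)[(0.416)² + (0.0916)²] = 0.048356 kg m^2; axis through the centre, so I = 0.048356 kg m^2.
Solid disk: I_cm = (1/2)MR² = (1/2)(1.26)(0.354)² = 0.078949 kg m^2; centre at d = 0.417 m, so I = I_cm + Md² gives I = 0.078949 + (1.26)(0.417)² = 0.29805 kg m^2.
Total I = 0.98005 + 0.048356 + 0.29805 = 1.3265 kg m^2.

1.33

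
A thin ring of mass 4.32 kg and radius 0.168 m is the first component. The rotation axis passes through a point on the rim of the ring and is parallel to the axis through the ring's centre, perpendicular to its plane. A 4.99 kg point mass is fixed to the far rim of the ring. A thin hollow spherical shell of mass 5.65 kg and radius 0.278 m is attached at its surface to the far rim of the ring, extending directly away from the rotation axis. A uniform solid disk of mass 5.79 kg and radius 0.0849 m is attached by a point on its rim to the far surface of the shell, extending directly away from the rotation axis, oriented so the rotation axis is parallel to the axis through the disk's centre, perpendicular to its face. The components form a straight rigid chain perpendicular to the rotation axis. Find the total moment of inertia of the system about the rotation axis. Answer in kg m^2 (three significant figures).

Thin ring: I_cm = MR² = (4.32)(0.168)² = 0.12193 kg m^2; centre at d = 0.168 m, so I = I_cm + Md² gives I = 0.12193 + (4.32)(0.168)² = 0.24386 kg m^2.
Point mass: I_cm = 0; centre at d = 0.168 + 0.168 = 0.336 m, so I = I_cm + Md² gives I = 0 + (4.99)(0.336)² = 0.56335 kg m^2.
Spherical shell: I_cm = (2/3)MR² = (2/3)(5.65)(0.278)² = 0.2911 kg m^2; centre at d = 0.168 + 0.168 + 0.278 = 0.614 m, so I = I_cm + Md² gives I = 0.2911 + (5.65)(0.614)² = 2.4211 kg m^2.
Solid disk: I_cm = (1/2)MR² = (1/2)(5.79)(0.0849)² = 0.020867 kg m^2; centre at d = 0.168 + 0.168 + 0.278 + 0.278 + 0.0849 = 0.9769 m, so I = I_cm + Md² gives I = 0.020867 + (5.79)(0.9769)² = 5.5465 kg m^2.
Total I = 0.24386 + 0.56335 + 2.4211 + 5.5465 = 8.7748 kg m^2.

8.77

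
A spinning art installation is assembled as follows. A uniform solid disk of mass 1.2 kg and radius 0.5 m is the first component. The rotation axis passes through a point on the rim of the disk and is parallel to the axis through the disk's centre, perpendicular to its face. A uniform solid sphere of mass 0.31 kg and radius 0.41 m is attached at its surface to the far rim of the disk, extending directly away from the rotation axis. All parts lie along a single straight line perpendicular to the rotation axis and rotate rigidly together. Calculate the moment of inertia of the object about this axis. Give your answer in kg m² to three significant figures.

1.09

Solid disk: I_cm = (1/2)MR² = (1/2)(1.2)(0.5)² = 0.15 kg m²; centre at d = 0.5 m, so the parallel axis theorem gives I = 0.15 + (1.2)(0.5)² = 0.45 kg m².
Solid sphere: I_cm = (2/5)MR² = (2/5)(0.31)(0.41)² = 0.020844 kg m²; centre at d = 0.5 + 0.5 + 0.41 = 1.41 m, so the parallel axis theorem gives I = 0.020844 + (0.31)(1.41)² = 0.63716 kg m².
Total I = 0.45 + 0.63716 = 1.0872 kg m².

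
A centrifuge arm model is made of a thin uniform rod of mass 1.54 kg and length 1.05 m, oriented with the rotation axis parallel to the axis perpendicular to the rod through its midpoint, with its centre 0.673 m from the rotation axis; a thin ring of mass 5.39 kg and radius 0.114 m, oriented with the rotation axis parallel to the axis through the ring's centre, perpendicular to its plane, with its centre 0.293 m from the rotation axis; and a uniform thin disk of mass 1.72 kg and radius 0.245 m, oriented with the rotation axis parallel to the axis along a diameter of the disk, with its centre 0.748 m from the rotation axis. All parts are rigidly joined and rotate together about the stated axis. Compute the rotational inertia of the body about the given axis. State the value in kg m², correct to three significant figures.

Thin rod: I_cm = (1/12)ML² = (1/12)(1.54)(1.05)² = 0.14149 kg m²; centre at d = 0.673 m, so I = I_cm + Md² gives I = 0.14149 + (1.54)(0.673)² = 0.839 kg m².
Thin ring: I_cm = MR² = (5.39)(0.114)² = 0.070048 kg m²; centre at d = 0.293 m, so I = I_cm + Md² gives I = 0.070048 + (5.39)(0.293)² = 0.53277 kg m².
Thin disk: I_cm = (1/4)MR² = (1/4)(1.72)(0.245)² = 0.025811 kg m²; centre at d = 0.748 m, so I = I_cm + Md² gives I = 0.025811 + (1.72)(0.748)² = 0.98816 kg m².
Total I = 0.839 + 0.53277 + 0.98816 = 2.3599 kg m².

2.36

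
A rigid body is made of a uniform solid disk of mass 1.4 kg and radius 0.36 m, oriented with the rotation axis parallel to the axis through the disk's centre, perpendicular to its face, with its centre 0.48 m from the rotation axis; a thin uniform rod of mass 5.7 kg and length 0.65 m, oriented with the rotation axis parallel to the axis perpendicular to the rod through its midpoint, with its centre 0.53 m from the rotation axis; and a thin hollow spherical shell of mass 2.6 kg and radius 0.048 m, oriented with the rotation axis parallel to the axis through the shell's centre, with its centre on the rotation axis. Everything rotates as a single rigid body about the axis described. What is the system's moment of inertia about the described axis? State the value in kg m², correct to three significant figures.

2.22

Solid disk: I_cm = (1/2)MR² = (1/2)(1.4)(0.36)² = 0.09072 kg m²; centre at d = 0.48 m, so the parallel axis theorem gives I = 0.09072 + (1.4)(0.48)² = 0.41328 kg m².
Thin rod: I_cm = (1/12)ML² = (1/12)(5.7)(0.65)² = 0.20069 kg m²; centre at d = 0.53 m, so the parallel axis theorem gives I = 0.20069 + (5.7)(0.53)² = 1.8018 kg m².
Spherical shell: I_cm = (2/3)MR² = (2/3)(2.6)(0.048)² = 0.0039936 kg m²; axis through the centre, so I = 0.0039936 kg m².
Total I = 0.41328 + 1.8018 + 0.0039936 = 2.2191 kg m².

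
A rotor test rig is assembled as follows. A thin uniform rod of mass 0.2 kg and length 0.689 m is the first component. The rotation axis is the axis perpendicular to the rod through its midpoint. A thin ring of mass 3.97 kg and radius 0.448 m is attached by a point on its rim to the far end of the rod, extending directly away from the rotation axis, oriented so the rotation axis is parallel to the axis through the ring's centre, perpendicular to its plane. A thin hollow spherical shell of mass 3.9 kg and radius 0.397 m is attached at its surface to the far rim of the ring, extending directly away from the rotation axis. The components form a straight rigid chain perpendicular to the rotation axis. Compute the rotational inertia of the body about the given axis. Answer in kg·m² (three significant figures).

Thin rod: I_cm = (1/12)ML² = (1/12)(0.2)(0.689)² = 0.007912 kg·m²; axis through the centre, so I = 0.007912 kg·m².
Thin ring: I_cm = MR² = (3.97)(0.448)² = 0.79679 kg·m²; centre at d = 0.3445 + 0.448 = 0.7925 m, so the parallel axis theorem gives I = 0.79679 + (3.97)(0.7925)² = 3.2902 kg·m².
Spherical shell: I_cm = (2/3)MR² = (2/3)(3.9)(0.397)² = 0.40978 kg·m²; centre at d = 0.3445 + 0.448 + 0.448 + 0.397 = 1.6375 m, so the parallel axis theorem gives I = 0.40978 + (3.9)(1.6375)² = 10.867 kg·m².
Total I = 0.007912 + 3.2902 + 10.867 = 14.165 kg·m².

14.2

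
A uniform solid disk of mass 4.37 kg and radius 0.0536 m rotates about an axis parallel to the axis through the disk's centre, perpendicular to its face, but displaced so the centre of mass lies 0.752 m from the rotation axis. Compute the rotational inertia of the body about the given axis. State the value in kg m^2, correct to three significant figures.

I_cm = (1/2)MR² = (1/2)(4.37)(0.0536)² = 0.0062774 kg m^2; centre at d = 0.752 m, so the parallel axis theorem gives I = 0.0062774 + (4.37)(0.752)² = 2.4775 kg m^2.

2.48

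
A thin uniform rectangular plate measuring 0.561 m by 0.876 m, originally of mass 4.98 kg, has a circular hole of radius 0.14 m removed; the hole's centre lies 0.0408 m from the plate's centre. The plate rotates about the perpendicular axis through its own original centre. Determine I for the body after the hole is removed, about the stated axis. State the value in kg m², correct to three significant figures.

0.442

Unpierced body about its centre: I₀ = (1/12)M(a²+b²) = (1/12)(4.98)[(0.561)² + (0.876)²] = 0.44907 kg m².
The removed disk has mass m = M·πr²/(ab) = (4.98)·π(0.14)²/(0.561·0.876) = 0.62398 kg (same uniform areal density).
Its moment of inertia about the rotation axis (parallel-axis theorem): I_hole = (1/2)mr² + md² = (1/2)(0.62398)(0.14)² + (0.62398)(0.0408)² = 0.0071537 kg m².
Treating the hole as negative mass, I = I₀ − I_hole = 0.44907 − 0.0071537 = 0.44192 kg m².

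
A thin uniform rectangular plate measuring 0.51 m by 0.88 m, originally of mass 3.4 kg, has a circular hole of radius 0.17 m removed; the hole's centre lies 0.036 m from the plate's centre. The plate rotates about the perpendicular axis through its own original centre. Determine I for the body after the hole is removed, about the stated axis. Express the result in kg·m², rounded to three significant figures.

Unpierced body about its centre: I₀ = (1/12)M(a²+b²) = (1/12)(3.4)[(0.51)² + (0.88)²] = 0.29311 kg·m².
The removed disk has mass m = M·πr²/(ab) = (3.4)·π(0.17)²/(0.51·0.88) = 0.68782 kg (same uniform areal density).
Its moment of inertia about the rotation axis (parallel-axis theorem): I_hole = (1/2)mr² + md² = (1/2)(0.68782)(0.17)² + (0.68782)(0.036)² = 0.01083 kg·m².
Treating the hole as negative mass, I = I₀ − I_hole = 0.29311 − 0.01083 = 0.28228 kg·m².

0.282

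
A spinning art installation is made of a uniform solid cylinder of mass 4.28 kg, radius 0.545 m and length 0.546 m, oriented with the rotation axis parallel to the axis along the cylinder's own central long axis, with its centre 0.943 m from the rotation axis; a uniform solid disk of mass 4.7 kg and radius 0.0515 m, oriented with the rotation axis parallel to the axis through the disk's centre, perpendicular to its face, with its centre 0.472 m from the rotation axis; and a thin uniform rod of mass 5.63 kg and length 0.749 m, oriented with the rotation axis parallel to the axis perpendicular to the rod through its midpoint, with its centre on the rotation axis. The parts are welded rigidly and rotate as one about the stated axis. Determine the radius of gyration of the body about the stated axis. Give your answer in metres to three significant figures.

0.628

Solid cylinder: I_cm = (1/2)MR² = (1/2)(4.28)(0.545)² = 0.63563 kg·m²; centre at d = 0.943 m, so I = I_cm + Md² gives I = 0.63563 + (4.28)(0.943)² = 4.4416 kg·m².
Solid disk: I_cm = (1/2)MR² = (1/2)(4.7)(0.0515)² = 0.0062328 kg·m²; centre at d = 0.472 m, so I = I_cm + Md² gives I = 0.0062328 + (4.7)(0.472)² = 1.0533 kg·m².
Thin rod: I_cm = (1/12)ML² = (1/12)(5.63)(0.749)² = 0.2632 kg·m²; axis through the centre, so I = 0.2632 kg·m².
Total I = 5.7581 kg·m²; total mass M = 14.61 kg.
k = √(I/M) = √(5.7581/14.61) = 0.62779 m.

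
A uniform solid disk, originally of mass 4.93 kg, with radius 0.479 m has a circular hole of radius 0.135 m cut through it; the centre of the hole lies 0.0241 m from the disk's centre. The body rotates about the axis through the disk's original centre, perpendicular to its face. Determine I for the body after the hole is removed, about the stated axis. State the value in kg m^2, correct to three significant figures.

Unpierced body about its centre: I₀ = (1/2)MR² = (1/2)(4.93)(0.479)² = 0.56557 kg m^2.
The removed disk has mass m = M·(r/R)² = (4.93)(0.135/0.479)² = 0.3916 kg (same uniform areal density).
Its moment of inertia about the rotation axis (parallel-axis theorem): I_hole = (1/2)mr² + md² = (1/2)(0.3916)(0.135)² + (0.3916)(0.0241)² = 0.0037959 kg m^2.
Treating the hole as negative mass, I = I₀ − I_hole = 0.56557 − 0.0037959 = 0.56178 kg m^2.

0.562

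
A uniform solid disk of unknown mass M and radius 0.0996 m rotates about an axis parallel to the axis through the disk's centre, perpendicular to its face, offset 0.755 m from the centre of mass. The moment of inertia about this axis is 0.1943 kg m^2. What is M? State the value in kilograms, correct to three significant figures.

0.338

I = I_cm + Md² = (1/2)MR² + Md² = M·[0.5·(0.0996)² + (0.755)²] = M·0.57499.
So M = 0.1943 / 0.57499 = 0.33792 kg.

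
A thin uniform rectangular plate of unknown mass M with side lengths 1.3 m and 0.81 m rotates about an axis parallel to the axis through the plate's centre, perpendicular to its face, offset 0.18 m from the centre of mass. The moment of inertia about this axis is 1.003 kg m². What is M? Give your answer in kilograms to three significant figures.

I = I_cm + Md² = (1/12)M(a²+b²) + Md² = M·[0.0833333·[(1.3)² + (0.81)²] + (0.18)²] = M·0.22791.
So M = 1.003 / 0.22791 = 4.4009 kg.

4.40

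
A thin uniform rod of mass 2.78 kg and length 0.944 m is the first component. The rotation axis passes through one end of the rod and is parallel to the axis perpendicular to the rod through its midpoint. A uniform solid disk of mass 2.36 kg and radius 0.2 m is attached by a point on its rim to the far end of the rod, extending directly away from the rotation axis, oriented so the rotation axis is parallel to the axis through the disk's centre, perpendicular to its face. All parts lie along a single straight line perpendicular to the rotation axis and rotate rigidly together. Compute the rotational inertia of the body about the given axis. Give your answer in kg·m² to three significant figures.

Thin rod: I_cm = (1/12)ML² = (1/12)(2.78)(0.944)² = 0.20645 kg·m²; centre at d = 0.472 m, so the parallel axis theorem gives I = 0.20645 + (2.78)(0.472)² = 0.82579 kg·m².
Solid disk: I_cm = (1/2)MR² = (1/2)(2.36)(0.2)² = 0.0472 kg·m²; centre at d = 0.472 + 0.472 + 0.2 = 1.144 m, so the parallel axis theorem gives I = 0.0472 + (2.36)(1.144)² = 3.1358 kg·m².
Total I = 0.82579 + 3.1358 = 3.9616 kg·m².

3.96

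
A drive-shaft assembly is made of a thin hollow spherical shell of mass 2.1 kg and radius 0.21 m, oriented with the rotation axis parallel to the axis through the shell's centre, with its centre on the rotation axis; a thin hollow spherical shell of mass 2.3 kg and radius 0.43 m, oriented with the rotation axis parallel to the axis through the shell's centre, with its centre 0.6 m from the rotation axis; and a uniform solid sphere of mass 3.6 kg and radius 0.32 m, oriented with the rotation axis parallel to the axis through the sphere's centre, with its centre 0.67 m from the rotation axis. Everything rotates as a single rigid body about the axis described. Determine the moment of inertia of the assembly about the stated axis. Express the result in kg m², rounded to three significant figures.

2.94

Spherical shell: I_cm = (2/3)MR² = (2/3)(2.1)(0.21)² = 0.06174 kg m²; axis through the centre, so I = 0.06174 kg m².
Spherical shell: I_cm = (2/3)MR² = (2/3)(2.3)(0.43)² = 0.28351 kg m²; centre at d = 0.6 m, so the parallel axis theorem gives I = 0.28351 + (2.3)(0.6)² = 1.1115 kg m².
Solid sphere: I_cm = (2/5)MR² = (2/5)(3.6)(0.32)² = 0.14746 kg m²; centre at d = 0.67 m, so the parallel axis theorem gives I = 0.14746 + (3.6)(0.67)² = 1.7635 kg m².
Total I = 0.06174 + 1.1115 + 1.7635 = 2.9367 kg m².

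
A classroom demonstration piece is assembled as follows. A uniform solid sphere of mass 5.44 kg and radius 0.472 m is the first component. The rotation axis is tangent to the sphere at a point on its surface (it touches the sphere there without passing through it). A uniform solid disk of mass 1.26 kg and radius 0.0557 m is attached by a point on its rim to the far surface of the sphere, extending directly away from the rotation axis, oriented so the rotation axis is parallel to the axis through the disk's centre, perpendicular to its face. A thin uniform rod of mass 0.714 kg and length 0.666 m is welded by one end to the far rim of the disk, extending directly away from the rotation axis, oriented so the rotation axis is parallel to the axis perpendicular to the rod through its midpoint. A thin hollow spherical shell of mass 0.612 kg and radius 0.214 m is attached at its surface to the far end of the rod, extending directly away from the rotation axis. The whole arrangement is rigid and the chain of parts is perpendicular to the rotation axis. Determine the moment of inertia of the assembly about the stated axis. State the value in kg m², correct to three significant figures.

6.67

Solid sphere: I_cm = (2/5)MR² = (2/5)(5.44)(0.472)² = 0.48478 kg m²; centre at d = 0.472 m, so I = I_cm + Md² gives I = 0.48478 + (5.44)(0.472)² = 1.6967 kg m².
Solid disk: I_cm = (1/2)MR² = (1/2)(1.26)(0.0557)² = 0.0019546 kg m²; centre at d = 0.472 + 0.472 + 0.0557 = 0.9997 m, so I = I_cm + Md² gives I = 0.0019546 + (1.26)(0.9997)² = 1.2612 kg m².
Thin rod: I_cm = (1/12)ML² = (1/12)(0.714)(0.666)² = 0.026392 kg m²; centre at d = 0.472 + 0.472 + 0.0557 + 0.0557 + 0.333 = 1.3884 m, so I = I_cm + Md² gives I = 0.026392 + (0.714)(1.3884)² = 1.4027 kg m².
Spherical shell: I_cm = (2/3)MR² = (2/3)(0.612)(0.214)² = 0.018685 kg m²; centre at d = 0.472 + 0.472 + 0.0557 + 0.0557 + 0.333 + 0.333 + 0.214 = 1.9354 m, so I = I_cm + Md² gives I = 0.018685 + (0.612)(1.9354)² = 2.3111 kg m².
Total I = 1.6967 + 1.2612 + 1.4027 + 2.3111 = 6.6718 kg m².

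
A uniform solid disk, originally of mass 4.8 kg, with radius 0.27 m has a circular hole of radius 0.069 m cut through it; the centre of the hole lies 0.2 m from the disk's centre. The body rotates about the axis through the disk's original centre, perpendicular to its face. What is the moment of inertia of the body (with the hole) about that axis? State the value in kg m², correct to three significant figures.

Unpierced body about its centre: I₀ = (1/2)MR² = (1/2)(4.8)(0.27)² = 0.17496 kg m².
The removed disk has mass m = M·(r/R)² = (4.8)(0.069/0.27)² = 0.31348 kg (same uniform areal density).
Its moment of inertia about the rotation axis (parallel-axis theorem): I_hole = (1/2)mr² + md² = (1/2)(0.31348)(0.069)² + (0.31348)(0.2)² = 0.013286 kg m².
Treating the hole as negative mass, I = I₀ − I_hole = 0.17496 − 0.013286 = 0.16167 kg m².

0.162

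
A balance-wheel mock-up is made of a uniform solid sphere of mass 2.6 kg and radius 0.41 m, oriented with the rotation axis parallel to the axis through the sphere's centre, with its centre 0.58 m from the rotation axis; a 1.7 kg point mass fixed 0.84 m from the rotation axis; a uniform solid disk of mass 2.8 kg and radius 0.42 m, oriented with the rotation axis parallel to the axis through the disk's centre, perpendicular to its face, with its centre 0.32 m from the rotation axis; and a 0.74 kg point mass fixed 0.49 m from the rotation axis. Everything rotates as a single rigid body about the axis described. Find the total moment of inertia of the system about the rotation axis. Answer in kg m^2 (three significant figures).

Solid sphere: I_cm = (2/5)MR² = (2/5)(2.6)(0.41)² = 0.17482 kg m^2; centre at d = 0.58 m, so I = I_cm + Md² gives I = 0.17482 + (2.6)(0.58)² = 1.0495 kg m^2.
Point mass: I_cm = 0; centre at d = 0.84 m, so I = I_cm + Md² gives I = 0 + (1.7)(0.84)² = 1.1995 kg m^2.
Solid disk: I_cm = (1/2)MR² = (1/2)(2.8)(0.42)² = 0.24696 kg m^2; centre at d = 0.32 m, so I = I_cm + Md² gives I = 0.24696 + (2.8)(0.32)² = 0.53368 kg m^2.
Point mass: I_cm = 0; centre at d = 0.49 m, so I = I_cm + Md² gives I = 0 + (0.74)(0.49)² = 0.17767 kg m^2.
Total I = 1.0495 + 1.1995 + 0.53368 + 0.17767 = 2.9603 kg m^2.

2.96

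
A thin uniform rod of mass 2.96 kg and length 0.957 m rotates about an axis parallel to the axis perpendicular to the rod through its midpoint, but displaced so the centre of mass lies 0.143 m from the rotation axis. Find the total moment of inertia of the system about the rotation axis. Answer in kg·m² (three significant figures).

I_cm = (1/12)ML² = (1/12)(2.96)(0.957)² = 0.22591 kg·m²; centre at d = 0.143 m, so I = I_cm + Md² gives I = 0.22591 + (2.96)(0.143)² = 0.28644 kg·m².

0.286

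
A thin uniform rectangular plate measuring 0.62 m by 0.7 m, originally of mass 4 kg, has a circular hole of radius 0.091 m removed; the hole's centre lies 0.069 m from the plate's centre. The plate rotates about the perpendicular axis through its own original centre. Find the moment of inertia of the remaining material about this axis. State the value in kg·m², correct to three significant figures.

0.289

Unpierced body about its centre: I₀ = (1/12)M(a²+b²) = (1/12)(4)[(0.62)² + (0.7)²] = 0.29147 kg·m².
The removed disk has mass m = M·πr²/(ab) = (4)·π(0.091)²/(0.62·0.7) = 0.23977 kg (same uniform areal density).
Its moment of inertia about the rotation axis (parallel-axis theorem): I_hole = (1/2)mr² + md² = (1/2)(0.23977)(0.091)² + (0.23977)(0.069)² = 0.0021344 kg·m².
Treating the hole as negative mass, I = I₀ − I_hole = 0.29147 − 0.0021344 = 0.28933 kg·m².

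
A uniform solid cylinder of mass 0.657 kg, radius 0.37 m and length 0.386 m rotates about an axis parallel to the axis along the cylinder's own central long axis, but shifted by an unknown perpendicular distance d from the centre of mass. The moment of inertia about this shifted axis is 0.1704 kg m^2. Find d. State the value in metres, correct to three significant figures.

0.437

About the centre-of-mass axis, I_cm = (1/2)MR² = (1/2)(0.657)(0.37)² = 0.044972 kg m^2.
Parallel axis theorem: I = I_cm + Md², so Md² = 0.1704 − 0.044972 = 0.12543 kg m^2.
d = √(0.12543 / 0.657) = 0.43693 m.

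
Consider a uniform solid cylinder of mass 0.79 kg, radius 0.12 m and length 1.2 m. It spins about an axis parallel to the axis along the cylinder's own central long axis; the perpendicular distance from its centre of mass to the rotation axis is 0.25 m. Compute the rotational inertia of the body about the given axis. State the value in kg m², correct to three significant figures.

0.0551

I_cm = (1/2)MR² = (1/2)(0.79)(0.12)² = 0.005688 kg m²; centre at d = 0.25 m, so I = I_cm + Md² gives I = 0.005688 + (0.79)(0.25)² = 0.055063 kg m².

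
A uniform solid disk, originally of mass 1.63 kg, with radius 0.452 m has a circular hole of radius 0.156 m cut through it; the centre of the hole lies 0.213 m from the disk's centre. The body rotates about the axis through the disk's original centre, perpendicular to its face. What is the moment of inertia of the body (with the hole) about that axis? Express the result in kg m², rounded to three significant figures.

Unpierced body about its centre: I₀ = (1/2)MR² = (1/2)(1.63)(0.452)² = 0.16651 kg m².
The removed disk has mass m = M·(r/R)² = (1.63)(0.156/0.452)² = 0.19416 kg (same uniform areal density).
Its moment of inertia about the rotation axis (parallel-axis theorem): I_hole = (1/2)mr² + md² = (1/2)(0.19416)(0.156)² + (0.19416)(0.213)² = 0.011171 kg m².
Treating the hole as negative mass, I = I₀ − I_hole = 0.16651 − 0.011171 = 0.15534 kg m².

0.155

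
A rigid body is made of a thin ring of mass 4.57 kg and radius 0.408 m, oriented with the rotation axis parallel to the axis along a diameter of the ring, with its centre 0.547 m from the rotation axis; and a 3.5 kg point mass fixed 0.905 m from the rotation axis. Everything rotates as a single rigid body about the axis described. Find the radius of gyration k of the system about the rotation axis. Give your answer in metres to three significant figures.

0.756

Thin ring: I_cm = (1/2)MR² = (1/2)(4.57)(0.408)² = 0.38037 kg m^2; centre at d = 0.547 m, so I = I_cm + Md² gives I = 0.38037 + (4.57)(0.547)² = 1.7478 kg m^2.
Point mass: I_cm = 0; centre at d = 0.905 m, so I = I_cm + Md² gives I = 0 + (3.5)(0.905)² = 2.8666 kg m^2.
Total I = 4.6143 kg m^2; total mass M = 8.07 kg.
k = √(I/M) = √(4.6143/8.07) = 0.75617 m.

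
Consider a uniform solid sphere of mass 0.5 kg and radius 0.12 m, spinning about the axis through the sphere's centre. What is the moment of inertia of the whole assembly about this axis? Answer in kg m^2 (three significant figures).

I_cm = (2/5)MR² = (2/5)(0.5)(0.12)² = 0.00288 kg m^2; axis through the centre, so I = 0.00288 kg m^2.

0.00288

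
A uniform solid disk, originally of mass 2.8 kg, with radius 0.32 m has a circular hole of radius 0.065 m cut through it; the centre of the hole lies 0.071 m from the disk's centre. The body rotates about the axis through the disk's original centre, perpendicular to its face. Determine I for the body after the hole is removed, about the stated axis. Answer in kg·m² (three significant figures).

Unpierced body about its centre: I₀ = (1/2)MR² = (1/2)(2.8)(0.32)² = 0.14336 kg·m².
The removed disk has mass m = M·(r/R)² = (2.8)(0.065/0.32)² = 0.11553 kg (same uniform areal density).
Its moment of inertia about the rotation axis (parallel-axis theorem): I_hole = (1/2)mr² + md² = (1/2)(0.11553)(0.065)² + (0.11553)(0.071)² = 0.00082642 kg·m².
Treating the hole as negative mass, I = I₀ − I_hole = 0.14336 − 0.00082642 = 0.14253 kg·m².

0.143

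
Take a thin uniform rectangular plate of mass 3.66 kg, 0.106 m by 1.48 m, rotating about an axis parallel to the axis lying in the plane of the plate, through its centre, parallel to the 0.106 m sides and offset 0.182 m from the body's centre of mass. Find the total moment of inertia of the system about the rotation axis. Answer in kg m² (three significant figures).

I_cm = (1/12)Mb² = (1/12)(3.66)(1.48)² = 0.66807 kg m²; centre at d = 0.182 m, so I = I_cm + Md² gives I = 0.66807 + (3.66)(0.182)² = 0.78931 kg m².

0.789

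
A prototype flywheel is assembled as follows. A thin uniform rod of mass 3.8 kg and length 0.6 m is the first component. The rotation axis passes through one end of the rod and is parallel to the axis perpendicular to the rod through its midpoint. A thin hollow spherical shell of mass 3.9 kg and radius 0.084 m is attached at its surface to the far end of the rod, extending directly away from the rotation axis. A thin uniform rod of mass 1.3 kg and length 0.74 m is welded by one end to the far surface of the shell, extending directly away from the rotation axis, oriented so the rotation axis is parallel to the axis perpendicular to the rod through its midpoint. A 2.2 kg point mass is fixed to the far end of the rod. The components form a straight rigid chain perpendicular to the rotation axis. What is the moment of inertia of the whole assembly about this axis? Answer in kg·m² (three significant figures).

9.04

Thin rod: I_cm = (1/12)ML² = (1/12)(3.8)(0.6)² = 0.114 kg·m²; centre at d = 0.3 m, so the parallel axis theorem gives I = 0.114 + (3.8)(0.3)² = 0.456 kg·m².
Spherical shell: I_cm = (2/3)MR² = (2/3)(3.9)(0.084)² = 0.018346 kg·m²; centre at d = 0.3 + 0.3 + 0.084 = 0.684 m, so the parallel axis theorem gives I = 0.018346 + (3.9)(0.684)² = 1.843 kg·m².
Thin rod: I_cm = (1/12)ML² = (1/12)(1.3)(0.74)² = 0.059323 kg·m²; centre at d = 0.3 + 0.3 + 0.084 + 0.084 + 0.37 = 1.138 m, so the parallel axis theorem gives I = 0.059323 + (1.3)(1.138)² = 1.7429 kg·m².
Point mass: I_cm = 0; centre at d = 0.3 + 0.3 + 0.084 + 0.084 + 0.37 + 0.37 = 1.508 m, so the parallel axis theorem gives I = 0 + (2.2)(1.508)² = 5.0029 kg·m².
Total I = 0.456 + 1.843 + 1.7429 + 5.0029 = 9.0448 kg·m².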